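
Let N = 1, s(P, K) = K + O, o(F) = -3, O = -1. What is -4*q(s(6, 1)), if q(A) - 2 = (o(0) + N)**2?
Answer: -24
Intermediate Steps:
s(P, K) = -1 + K (s(P, K) = K - 1 = -1 + K)
q(A) = 6 (q(A) = 2 + (-3 + 1)**2 = 2 + (-2)**2 = 2 + 4 = 6)
-4*q(s(6, 1)) = -4*6 = -24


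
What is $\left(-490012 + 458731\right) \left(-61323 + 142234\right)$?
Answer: $-2530976991$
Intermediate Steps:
$\left(-490012 + 458731\right) \left(-61323 + 142234\right) = \left(-31281\right) 80911 = -2530976991$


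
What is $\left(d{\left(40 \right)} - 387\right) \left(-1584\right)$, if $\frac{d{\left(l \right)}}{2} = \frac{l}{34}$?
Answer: $\frac{10357776}{17} \approx 6.0928 \cdot 10^{5}$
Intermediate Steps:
$d{\left(l \right)} = \frac{l}{17}$ ($d{\left(l \right)} = 2 \frac{l}{34} = \frac{l}{17}$)
$\left(d{\left(40 \right)} - 387\right) \left(-1584\right) = \left(\frac{1}{17} \cdot 40 - 387\right) \left(-1584\right) = \left(\frac{40}{17} - 387\right) \left(-1584\right) = \left(- \frac{6539}{17}\right) \left(-1584\right) = \frac{10357776}{17}$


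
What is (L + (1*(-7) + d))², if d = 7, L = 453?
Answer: 205209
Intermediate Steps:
(L + (1*(-7) + d))² = (453 + (1*(-7) + 7))² = (453 + (-7 + 7))² = (453 + 0)² = 453² = 205209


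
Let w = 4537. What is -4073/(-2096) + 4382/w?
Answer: 27663873/9509552 ≈ 2.9091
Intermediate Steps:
-4073/(-2096) + 4382/w = -4073/(-2096) + 4382/4537 = -4073*(-1/2096) + 4382*(1/4537) = 4073/2096 + 4382/4537 = 27663873/9509552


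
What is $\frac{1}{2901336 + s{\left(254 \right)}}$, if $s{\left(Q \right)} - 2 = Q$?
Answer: $\frac{1}{2901592} \approx 3.4464 \cdot 10^{-7}$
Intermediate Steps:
$s{\left(Q \right)} = 2 + Q$
$\frac{1}{2901336 + s{\left(254 \right)}} = \frac{1}{2901336 + \left(2 + 254\right)} = \frac{1}{2901336 + 256} = \frac{1}{2901592}$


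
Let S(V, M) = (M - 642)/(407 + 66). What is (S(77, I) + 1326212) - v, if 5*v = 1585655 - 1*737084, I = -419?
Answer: 2735111992/2365 ≈ 1.1565e+6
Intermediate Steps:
S(V, M) = -642/473 + M/473 (S(V, M) = (-642 + M)/473 = (-642 + M)*(1/473) = -642/473 + M/473)
v = 848571/5 (v = (1585655 - 1*737084)/5 = (1585655 - 737084)/5 = (1/5)*848571 = 848571/5 ≈ 1.6971e+5)
(S(77, I) + 1326212) - v = ((-642/473 + (1/473)*(-419)) + 1326212) - 1*848571/5 = ((-642/473 - 419/473) + 1326212) - 848571/5 = (-1061/473 + 1326212) - 848571/5 = 627297215/473 - 848571/5 = 2735111992/2365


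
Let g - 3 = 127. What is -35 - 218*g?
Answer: -28375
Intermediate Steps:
g = 130 (g = 3 + 127 = 130)
-35 - 218*g = -35 - 218*130 = -35 - 28340 = -28375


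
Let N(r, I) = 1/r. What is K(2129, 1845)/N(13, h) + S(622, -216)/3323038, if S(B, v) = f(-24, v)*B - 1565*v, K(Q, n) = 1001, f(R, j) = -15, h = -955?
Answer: 21621511102/1661519 ≈ 13013.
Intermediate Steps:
S(B, v) = -1565*v - 15*B (S(B, v) = -15*B - 1565*v = -1565*v - 15*B)
K(2129, 1845)/N(13, h) + S(622, -216)/3323038 = 1001/(1/13) + (-1565*(-216) - 15*622)/3323038 = 1001/(1/13) + (338040 - 9330)*(1/3323038) = 1001*13 + 328710*(1/3323038) = 13013 + 164355/1661519 = 21621511102/1661519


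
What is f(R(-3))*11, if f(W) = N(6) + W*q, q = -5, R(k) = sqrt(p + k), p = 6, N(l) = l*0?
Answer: -55*sqrt(3) ≈ -95.263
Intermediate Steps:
N(l) = 0
R(k) = sqrt(6 + k)
f(W) = -5*W (f(W) = 0 + W*(-5) = 0 - 5*W = -5*W)
f(R(-3))*11 = -5*sqrt(6 - 3)*11 = -5*sqrt(3)*11 = -55*sqrt(3)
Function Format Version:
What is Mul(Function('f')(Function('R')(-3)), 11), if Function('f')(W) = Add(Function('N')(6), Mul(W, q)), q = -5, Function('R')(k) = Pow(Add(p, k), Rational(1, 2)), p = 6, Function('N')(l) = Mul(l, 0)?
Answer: Mul(-55, Pow(3, Rational(1, 2))) ≈ -95.263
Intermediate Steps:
Function('N')(l) = 0
Function('R')(k) = Pow(Add(6, k), Rational(1, 2))
Function('f')(W) = Mul(-5, W) (Function('f')(W) = Add(0, Mul(W, -5)) = Add(0, Mul(-5, W)) = Mul(-5, W))
Mul(Function('f')(Function('R')(-3)), 11) = Mul(Mul(-5, Pow(Add(6, -3), Rational(1, 2))), 11) = Mul(Mul(-5, Pow(3, Rational(1, 2))), 11) = Mul(-55, Pow(3, Rational(1, 2)))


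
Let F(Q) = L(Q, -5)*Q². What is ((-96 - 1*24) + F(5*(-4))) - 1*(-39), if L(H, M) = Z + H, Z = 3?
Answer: -6881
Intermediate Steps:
L(H, M) = 3 + H
F(Q) = Q²*(3 + Q) (F(Q) = (3 + Q)*Q² = Q²*(3 + Q))
((-96 - 1*24) + F(5*(-4))) - 1*(-39) = ((-96 - 1*24) + (5*(-4))²*(3 + 5*(-4))) - 1*(-39) = ((-96 - 24) + (-20)²*(3 - 20)) + 39 = (-120 + 400*(-17)) + 39 = (-120 - 6800) + 39 = -6920 + 39 = -6881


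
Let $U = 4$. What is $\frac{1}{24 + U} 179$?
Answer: $\frac{179}{28} \approx 6.3929$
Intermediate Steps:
$\frac{1}{24 + U} 179 = \frac{1}{24 + 4} \cdot 179 = \frac{1}{28} \cdot 179 = \frac{179}{28}$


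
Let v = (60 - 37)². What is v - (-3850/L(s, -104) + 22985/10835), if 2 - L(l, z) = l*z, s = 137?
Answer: 325564469/617595 ≈ 527.15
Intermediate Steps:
L(l, z) = 2 - l*z
v = 529 (v = 23² = 529)
v - (-3850/L(s, -104) + 22985/10835) = 529 - (-3850/(2 - 1*137*(-104)) + 22985/10835) = 529 - (-3850/(2 + 14248) + 22985*(1/10835)) = 529 - (-3850/14250 + 4597/2167) = 529 - (-3850*1/14250 + 4597/2167) = 529 - (-77/285 + 4597/2167) = 529 - 1*1143286/617595 = 529 - 1143286/617595 = 325564469/617595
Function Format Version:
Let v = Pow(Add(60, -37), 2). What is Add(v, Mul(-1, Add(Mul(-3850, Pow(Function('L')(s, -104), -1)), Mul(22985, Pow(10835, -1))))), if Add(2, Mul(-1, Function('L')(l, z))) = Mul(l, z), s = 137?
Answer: Rational(325564469, 617595) ≈ 527.15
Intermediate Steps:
Function('L')(l, z) = Add(2, Mul(-1, l, z)) (Function('L')(l, z) = Add(2, Mul(-1, Mul(l, z))) = Add(2, Mul(-1, l, z)))
v = 529 (v = Pow(23, 2) = 529)
Add(v, Mul(-1, Add(Mul(-3850, Pow(Function('L')(s, -104), -1)), Mul(22985, Pow(10835, -1))))) = Add(529, Mul(-1, Add(Mul(-3850, Pow(Add(2, Mul(-1, 137, -104)), -1)), Mul(22985, Pow(10835, -1))))) = Add(529, Mul(-1, Add(Mul(-3850, Pow(Add(2, 14248), -1)), Mul(22985, Rational(1, 10835))))) = Add(529, Mul(-1, Add(Mul(-3850, Pow(14250, -1)), Rational(4597, 2167)))) = Add(529, Mul(-1, Add(Mul(-3850, Rational(1, 14250)), Rational(4597, 2167)))) = Add(529, Mul(-1, Add(Rational(-77, 285), Rational(4597, 2167)))) = Add(529, Mul(-1, Rational(1143286, 617595))) = Add(529, Rational(-1143286, 617595)) = Rational(325564469, 617595)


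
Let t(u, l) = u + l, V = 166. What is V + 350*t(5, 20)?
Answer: 8916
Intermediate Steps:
t(u, l) = l + u
V + 350*t(5, 20) = 166 + 350*(20 + 5) = 166 + 350*25 = 166 + 8750 = 8916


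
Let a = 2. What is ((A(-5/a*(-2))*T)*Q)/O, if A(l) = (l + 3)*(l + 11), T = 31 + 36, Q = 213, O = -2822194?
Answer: -913344/1411097 ≈ -0.64726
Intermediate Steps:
T = 67
A(l) = (3 + l)*(11 + l)
((A(-5/a*(-2))*T)*Q)/O = (((33 + (-5/2*(-2))² + 14*(-5/2*(-2)))*67)*213)/(-2822194) = (((33 + (-5*½*(-2))² + 14*(-5*½*(-2)))*67)*213)*(-1/2822194) = (((33 + (-5/2*(-2))² + 14*(-5/2*(-2)))*67)*213)*(-1/2822194) = (((33 + 5² + 14*5)*67)*213)*(-1/2822194) = (((33 + 25 + 70)*67)*213)*(-1/2822194) = ((128*67)*213)*(-1/2822194) = (8576*213)*(-1/2822194) = 1826688*(-1/2822194) = -913344/1411097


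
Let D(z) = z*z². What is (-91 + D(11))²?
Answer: 1537600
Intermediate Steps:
D(z) = z³
(-91 + D(11))² = (-91 + 11³)² = (-91 + 1331)² = 1240² = 1537600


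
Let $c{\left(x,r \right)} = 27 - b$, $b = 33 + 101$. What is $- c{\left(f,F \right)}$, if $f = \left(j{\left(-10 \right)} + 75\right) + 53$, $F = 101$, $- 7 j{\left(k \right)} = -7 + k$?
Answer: $107$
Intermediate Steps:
$j{\left(k \right)} = 1 - \frac{k}{7}$ ($j{\left(k \right)} = - \frac{-7 + k}{7} = 1 - \frac{k}{7}$)
$b = 134$
$f = \frac{913}{7}$ ($f = \left(\left(1 - - \frac{10}{7}\right) + 75\right) + 53 = \left(\left(1 + \frac{10}{7}\right) + 75\right) + 53 = \left(\frac{17}{7} + 75\right) + 53 = \frac{542}{7} + 53 = \frac{913}{7} \approx 130.43$)
$c{\left(x,r \right)} = -107$ ($c{\left(x,r \right)} = 27 - 134 = -107$)
$- c{\left(f,F \right)} = \left(-1\right) \left(-107\right) = 107$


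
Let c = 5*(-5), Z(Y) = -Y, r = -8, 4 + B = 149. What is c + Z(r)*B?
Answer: 1135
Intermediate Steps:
B = 145 (B = -4 + 149 = 145)
c = -25
c + Z(r)*B = -25 - 1*(-8)*145 = -25 + 8*145 = -25 + 1160 = 1135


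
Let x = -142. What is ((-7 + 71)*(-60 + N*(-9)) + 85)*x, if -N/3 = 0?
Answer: 533210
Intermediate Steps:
N = 0 (N = -3*0 = 0)
((-7 + 71)*(-60 + N*(-9)) + 85)*x = ((-7 + 71)*(-60 + 0*(-9)) + 85)*(-142) = (64*(-60 + 0) + 85)*(-142) = (64*(-60) + 85)*(-142) = (-3840 + 85)*(-142) = -3755*(-142) = 533210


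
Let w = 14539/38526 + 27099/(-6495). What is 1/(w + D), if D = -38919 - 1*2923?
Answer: -83408790/3490307119603 ≈ -2.3897e-5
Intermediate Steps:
D = -41842 (D = -38919 - 2923 = -41842)
w = -316528423/83408790 (w = 14539*(1/38526) + 27099*(-1/6495) = 14539/38526 - 9033/2165 = -316528423/83408790 ≈ -3.7949)
1/(w + D) = 1/(-316528423/83408790 - 41842) = 1/(-3490307119603/83408790) = -83408790/3490307119603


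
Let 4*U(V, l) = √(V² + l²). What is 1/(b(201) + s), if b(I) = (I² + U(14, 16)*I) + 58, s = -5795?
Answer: 138656/4801806271 - 402*√113/4801806271 ≈ 2.7986e-5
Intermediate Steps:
U(V, l) = √(V² + l²)/4
b(I) = 58 + I² + I*√113/2 (b(I) = (I² + (√(14² + 16²)/4)*I) + 58 = (I² + (√(196 + 256)/4)*I) + 58 = (I² + (√452/4)*I) + 58 = (I² + ((2*√113)/4)*I) + 58 = (I² + (√113/2)*I) + 58 = (I² + I*√113/2) + 58 = 58 + I² + I*√113/2)
1/(b(201) + s) = 1/((58 + 201² + (½)*201*√113) - 5795) = 1/((58 + 40401 + 201*√113/2) - 5795) = 1/((40459 + 201*√113/2) - 5795) = 1/(34664 + 201*√113/2)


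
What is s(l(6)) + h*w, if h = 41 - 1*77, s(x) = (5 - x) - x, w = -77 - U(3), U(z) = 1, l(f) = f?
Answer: 2801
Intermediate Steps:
w = -78 (w = -77 - 1*1 = -77 - 1 = -78)
s(x) = 5 - 2*x
h = -36 (h = 41 - 77 = -36)
s(l(6)) + h*w = (5 - 2*6) - 36*(-78) = (5 - 12) + 2808 = -7 + 2808 = 2801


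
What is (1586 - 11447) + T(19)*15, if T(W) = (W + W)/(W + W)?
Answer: -9846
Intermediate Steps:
T(W) = 1 (T(W) = (2*W)/((2*W)) = (2*W)*(1/(2*W)) = 1)
(1586 - 11447) + T(19)*15 = (1586 - 11447) + 1*15 = -9861 + 15 = -9846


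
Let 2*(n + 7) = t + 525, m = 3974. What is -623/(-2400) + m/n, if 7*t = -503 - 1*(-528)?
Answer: 67885223/4322400 ≈ 15.705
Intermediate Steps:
t = 25/7 (t = (-503 - 1*(-528))/7 = (-503 + 528)/7 = (⅐)*25 = 25/7 ≈ 3.5714)
n = 1801/7 (n = -7 + (25/7 + 525)/2 = -7 + (½)*(3700/7) = -7 + 1850/7 = 1801/7 ≈ 257.29)
-623/(-2400) + m/n = -623/(-2400) + 3974/(1801/7) = -623*(-1/2400) + 3974*(7/1801) = 623/2400 + 27818/1801 = 67885223/4322400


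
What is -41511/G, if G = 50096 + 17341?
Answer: -13837/22479 ≈ -0.61555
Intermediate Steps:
G = 67437
-41511/G = -41511/67437 = -41511*1/67437 = -13837/22479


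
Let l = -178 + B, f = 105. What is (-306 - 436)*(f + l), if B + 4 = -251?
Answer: 243376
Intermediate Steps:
B = -255 (B = -4 - 251 = -255)
l = -433 (l = -178 - 255 = -433)
(-306 - 436)*(f + l) = (-306 - 436)*(105 - 433) = -742*(-328) = 243376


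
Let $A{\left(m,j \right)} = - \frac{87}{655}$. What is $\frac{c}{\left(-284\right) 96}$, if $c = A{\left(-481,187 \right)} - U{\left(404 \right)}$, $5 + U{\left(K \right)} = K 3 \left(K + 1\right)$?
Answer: $\frac{10047191}{558060} \approx 18.004$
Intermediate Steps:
$U{\left(K \right)} = -5 + 3 K \left(1 + K\right)$ ($U{\left(K \right)} = -5 + K 3 \left(K + 1\right) = -5 + 3 K \left(1 + K\right)$)
$A{\left(m,j \right)} = - \frac{87}{655}$ ($A{\left(m,j \right)} = \left(-87\right) \frac{1}{655} = - \frac{87}{655}$)
$c = - \frac{321510112}{655}$ ($c = - \frac{87}{655} - \left(-5 + 3 \cdot 404 + 3 \cdot 404^{2}\right) = - \frac{87}{655} - \left(-5 + 1212 + 3 \cdot 163216\right) = - \frac{87}{655} - \left(-5 + 1212 + 489648\right) = - \frac{87}{655} - 490855 = - \frac{321510112}{655} \approx -4.9086 \cdot 10^{5}$)
$\frac{c}{\left(-284\right) 96} = - \frac{321510112}{655 \left(\left(-284\right) 96\right)} = - \frac{321510112}{655 \left(-27264\right)} = \left(- \frac{321510112}{655}\right) \left(- \frac{1}{27264}\right) = \frac{10047191}{558060}$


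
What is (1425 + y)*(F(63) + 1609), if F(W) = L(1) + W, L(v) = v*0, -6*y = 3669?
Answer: 1360172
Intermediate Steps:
y = -1223/2 (y = -⅙*3669 = -1223/2 ≈ -611.50)
L(v) = 0
F(W) = W (F(W) = 0 + W = W)
(1425 + y)*(F(63) + 1609) = (1425 - 1223/2)*(63 + 1609) = (1627/2)*1672 = 1360172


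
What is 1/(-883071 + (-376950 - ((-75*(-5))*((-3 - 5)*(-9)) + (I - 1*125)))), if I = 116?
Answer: -1/1287012 ≈ -7.7699e-7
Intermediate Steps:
1/(-883071 + (-376950 - ((-75*(-5))*((-3 - 5)*(-9)) + (I - 1*125)))) = 1/(-883071 + (-376950 - ((-75*(-5))*((-3 - 5)*(-9)) + (116 - 1*125)))) = 1/(-883071 + (-376950 - (375*(-8*(-9)) + (116 - 125)))) = 1/(-883071 + (-376950 - (375*72 - 9))) = 1/(-883071 + (-376950 - (27000 - 9))) = 1/(-883071 + (-376950 - 1*26991)) = 1/(-883071 + (-376950 - 26991)) = 1/(-883071 - 403941) = 1/(-1287012) = -1/1287012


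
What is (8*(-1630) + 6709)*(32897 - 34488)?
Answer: 10072621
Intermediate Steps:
(8*(-1630) + 6709)*(32897 - 34488) = (-13040 + 6709)*(-1591) = -6331*(-1591) = 10072621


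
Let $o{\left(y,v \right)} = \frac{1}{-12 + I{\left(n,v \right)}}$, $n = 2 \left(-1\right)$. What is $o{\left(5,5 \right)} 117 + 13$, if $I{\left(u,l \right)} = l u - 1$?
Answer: $\frac{182}{23} \approx 7.913$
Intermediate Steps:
$n = -2$
$I{\left(u,l \right)} = -1 + l u$
$o{\left(y,v \right)} = \frac{1}{-13 - 2 v}$ ($o{\left(y,v \right)} = \frac{1}{-12 + \left(-1 + v \left(-2\right)\right)} = \frac{1}{-12 - \left(1 + 2 v\right)} = \frac{1}{-13 - 2 v}$)
$o{\left(5,5 \right)} 117 + 13 = \frac{1}{-13 - 10} \cdot 117 + 13 = \frac{1}{-23} \cdot 117 + 13 = \left(- \frac{1}{23}\right) 117 + 13 = - \frac{117}{23} + 13 = \frac{182}{23}$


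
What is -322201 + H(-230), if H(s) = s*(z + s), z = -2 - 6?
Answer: -267461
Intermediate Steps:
z = -8
H(s) = s*(-8 + s)
-322201 + H(-230) = -322201 - 230*(-8 - 230) = -322201 - 230*(-238) = -322201 + 54740 = -267461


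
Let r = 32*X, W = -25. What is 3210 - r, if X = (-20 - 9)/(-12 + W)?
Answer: 117842/37 ≈ 3184.9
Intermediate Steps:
X = 29/37 (X = (-20 - 9)/(-12 - 25) = -29/(-37) = -29*(-1/37) = 29/37 ≈ 0.78378)
r = 928/37 (r = 32*(29/37) = 928/37 ≈ 25.081)
3210 - r = 3210 - 1*928/37 = 3210 - 928/37 = 117842/37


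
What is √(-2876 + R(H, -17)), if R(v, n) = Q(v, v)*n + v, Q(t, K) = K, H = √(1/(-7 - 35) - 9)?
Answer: 2*√(-317079 - 42*I*√15918)/21 ≈ 0.4481 - 53.63*I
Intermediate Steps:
H = I*√15918/42 (H = √(1/(-42) - 9) = √(-1/42 - 9) = √(-379/42) = I*√15918/42 ≈ 3.004*I)
R(v, n) = v + n*v (R(v, n) = v*n + v = n*v + v = v + n*v)
√(-2876 + R(H, -17)) = √(-2876 + (I*√15918/42)*(1 - 17)) = √(-2876 + (I*√15918/42)*(-16)) = √(-2876 - 8*I*√15918/21)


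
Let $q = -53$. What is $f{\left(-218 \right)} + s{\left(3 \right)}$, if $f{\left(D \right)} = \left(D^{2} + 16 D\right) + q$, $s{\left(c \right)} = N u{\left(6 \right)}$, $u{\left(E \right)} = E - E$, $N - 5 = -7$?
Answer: $43983$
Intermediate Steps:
$N = -2$ ($N = 5 - 7 = -2$)
$u{\left(E \right)} = 0$
$s{\left(c \right)} = 0$ ($s{\left(c \right)} = \left(-2\right) 0 = 0$)
$f{\left(D \right)} = -53 + D^{2} + 16 D$ ($f{\left(D \right)} = \left(D^{2} + 16 D\right) - 53 = -53 + D^{2} + 16 D$)
$f{\left(-218 \right)} + s{\left(3 \right)} = \left(-53 + \left(-218\right)^{2} + 16 \left(-218\right)\right) + 0 = \left(-53 + 47524 - 3488\right) + 0 = 43983 + 0 = 43983$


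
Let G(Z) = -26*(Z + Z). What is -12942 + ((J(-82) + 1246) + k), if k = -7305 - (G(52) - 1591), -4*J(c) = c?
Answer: -29371/2 ≈ -14686.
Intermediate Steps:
J(c) = -c/4
G(Z) = -52*Z
k = -3010 (k = -7305 - (-52*52 - 1591) = -7305 - (-2704 - 1591) = -7305 - 1*(-4295) = -7305 + 4295 = -3010)
-12942 + ((J(-82) + 1246) + k) = -12942 + ((-¼*(-82) + 1246) - 3010) = -12942 + ((41/2 + 1246) - 3010) = -12942 + (2533/2 - 3010) = -12942 - 3487/2 = -29371/2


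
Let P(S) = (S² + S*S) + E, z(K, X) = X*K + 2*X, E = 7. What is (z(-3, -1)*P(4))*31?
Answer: 1209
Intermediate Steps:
z(K, X) = 2*X + K*X (z(K, X) = K*X + 2*X = 2*X + K*X)
P(S) = 7 + 2*S² (P(S) = (S² + S*S) + 7 = (S² + S²) + 7 = 2*S² + 7 = 7 + 2*S²)
(z(-3, -1)*P(4))*31 = ((-(2 - 3))*(7 + 2*4²))*31 = ((-1*(-1))*(7 + 2*16))*31 = (1*(7 + 32))*31 = (1*39)*31 = 39*31 = 1209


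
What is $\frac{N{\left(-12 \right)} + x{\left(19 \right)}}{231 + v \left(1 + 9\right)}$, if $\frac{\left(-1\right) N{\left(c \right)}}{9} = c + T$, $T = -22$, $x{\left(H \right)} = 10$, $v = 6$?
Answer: $\frac{316}{291} \approx 1.0859$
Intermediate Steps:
$N{\left(c \right)} = 198 - 9 c$ ($N{\left(c \right)} = - 9 \left(c - 22\right) = - 9 \left(-22 + c\right) = 198 - 9 c$)
$\frac{N{\left(-12 \right)} + x{\left(19 \right)}}{231 + v \left(1 + 9\right)} = \frac{\left(198 - -108\right) + 10}{231 + 6 \left(1 + 9\right)} = \frac{\left(198 + 108\right) + 10}{231 + 6 \cdot 10} = \frac{306 + 10}{231 + 60} = \frac{316}{291}$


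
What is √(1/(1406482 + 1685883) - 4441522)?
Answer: I*√42473037003724196085/3092365 ≈ 2107.5*I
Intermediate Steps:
√(1/(1406482 + 1685883) - 4441522) = √(1/3092365 - 4441522) = √(-13734807179529/3092365) = I*√42473037003724196085/3092365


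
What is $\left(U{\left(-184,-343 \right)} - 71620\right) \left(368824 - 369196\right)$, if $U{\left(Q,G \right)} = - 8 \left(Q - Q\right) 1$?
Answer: $26642640$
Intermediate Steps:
$U{\left(Q,G \right)} = 0$ ($U{\left(Q,G \right)} = \left(-8\right) 0 \cdot 1 = 0 \cdot 1 = 0$)
$\left(U{\left(-184,-343 \right)} - 71620\right) \left(368824 - 369196\right) = \left(0 - 71620\right) \left(368824 - 369196\right) = \left(-71620\right) \left(-372\right) = 26642640$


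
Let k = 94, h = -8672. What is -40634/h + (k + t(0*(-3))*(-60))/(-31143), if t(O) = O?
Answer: 632324747/135036048 ≈ 4.6826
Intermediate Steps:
-40634/h + (k + t(0*(-3))*(-60))/(-31143) = -40634/(-8672) + (94 + (0*(-3))*(-60))/(-31143) = -40634*(-1/8672) + (94 + 0*(-60))*(-1/31143) = 20317/4336 + (94 + 0)*(-1/31143) = 20317/4336 + 94*(-1/31143) = 20317/4336 - 94/31143 = 632324747/135036048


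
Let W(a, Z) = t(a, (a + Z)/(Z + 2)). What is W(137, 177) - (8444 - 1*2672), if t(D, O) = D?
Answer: -5635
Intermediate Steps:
W(a, Z) = a
W(137, 177) - (8444 - 1*2672) = 137 - (8444 - 1*2672) = 137 - (8444 - 2672) = 137 - 1*5772 = 137 - 5772 = -5635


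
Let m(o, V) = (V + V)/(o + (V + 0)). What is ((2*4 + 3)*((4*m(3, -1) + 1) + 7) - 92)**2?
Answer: 2304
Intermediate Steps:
m(o, V) = 2*V/(V + o) (m(o, V) = (2*V)/(o + V) = (2*V)/(V + o) = 2*V/(V + o))
((2*4 + 3)*((4*m(3, -1) + 1) + 7) - 92)**2 = ((2*4 + 3)*((4*(2*(-1)/(-1 + 3)) + 1) + 7) - 92)**2 = ((8 + 3)*((4*(2*(-1)/2) + 1) + 7) - 92)**2 = (11*((4*(2*(-1)*(1/2)) + 1) + 7) - 92)**2 = (11*((4*(-1) + 1) + 7) - 92)**2 = (11*((-4 + 1) + 7) - 92)**2 = (11*(-3 + 7) - 92)**2 = (11*4 - 92)**2 = (44 - 92)**2 = (-48)**2 = 2304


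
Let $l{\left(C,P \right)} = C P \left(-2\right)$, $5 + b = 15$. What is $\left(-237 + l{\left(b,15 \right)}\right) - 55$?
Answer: $-592$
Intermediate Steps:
$b = 10$ ($b = -5 + 15 = 10$)
$l{\left(C,P \right)} = - 2 C P$
$\left(-237 + l{\left(b,15 \right)}\right) - 55 = \left(-237 - 20 \cdot 15\right) - 55 = \left(-237 - 300\right) - 55 = -537 - 55 = -592$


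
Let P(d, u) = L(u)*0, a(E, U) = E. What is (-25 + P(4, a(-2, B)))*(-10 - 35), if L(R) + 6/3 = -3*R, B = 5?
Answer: 1125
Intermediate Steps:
L(R) = -2 - 3*R
P(d, u) = 0 (P(d, u) = (-2 - 3*u)*0 = 0)
(-25 + P(4, a(-2, B)))*(-10 - 35) = (-25 + 0)*(-10 - 35) = -25*(-45) = 1125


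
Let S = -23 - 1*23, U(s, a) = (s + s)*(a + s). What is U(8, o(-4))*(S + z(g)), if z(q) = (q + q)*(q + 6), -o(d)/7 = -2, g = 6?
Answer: 34496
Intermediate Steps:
o(d) = 14 (o(d) = -7*(-2) = 14)
U(s, a) = 2*s*(a + s) (U(s, a) = (2*s)*(a + s) = 2*s*(a + s))
S = -46 (S = -23 - 23 = -46)
z(q) = 2*q*(6 + q) (z(q) = (2*q)*(6 + q) = 2*q*(6 + q))
U(8, o(-4))*(S + z(g)) = (2*8*(14 + 8))*(-46 + 2*6*(6 + 6)) = (2*8*22)*(-46 + 2*6*12) = 352*(-46 + 144) = 352*98 = 34496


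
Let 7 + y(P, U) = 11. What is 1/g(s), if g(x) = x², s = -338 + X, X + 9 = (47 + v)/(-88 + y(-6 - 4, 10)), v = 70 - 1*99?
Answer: 196/23629321 ≈ 8.2948e-6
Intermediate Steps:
y(P, U) = 4 (y(P, U) = -7 + 11 = 4)
v = -29 (v = 70 - 99 = -29)
X = -129/14 (X = -9 + (47 - 29)/(-88 + 4) = -9 + 18/(-84) = -9 + 18*(-1/84) = -9 - 3/14 = -129/14 ≈ -9.2143)
s = -4861/14 (s = -338 - 129/14 = -4861/14 ≈ -347.21)
1/g(s) = 1/((-4861/14)²) = 1/(23629321/196) = 196/23629321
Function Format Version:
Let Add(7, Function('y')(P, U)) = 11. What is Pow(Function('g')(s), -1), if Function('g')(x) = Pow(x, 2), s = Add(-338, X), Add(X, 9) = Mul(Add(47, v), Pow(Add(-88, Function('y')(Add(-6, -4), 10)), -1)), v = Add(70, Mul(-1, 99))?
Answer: Rational(196, 23629321) ≈ 8.2948e-6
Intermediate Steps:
Function('y')(P, U) = 4 (Function('y')(P, U) = Add(-7, 11) = 4)
v = -29 (v = Add(70, -99) = -29)
X = Rational(-129, 14) (X = Add(-9, Mul(Add(47, -29), Pow(Add(-88, 4), -1))) = Add(-9, Mul(18, Pow(-84, -1))) = Add(-9, Mul(18, Rational(-1, 84))) = Add(-9, Rational(-3, 14)) = Rational(-129, 14) ≈ -9.2143)
s = Rational(-4861, 14) (s = Add(-338, Rational(-129, 14)) = Rational(-4861, 14) ≈ -347.21)
Pow(Function('g')(s), -1) = Pow(Pow(Rational(-4861, 14), 2), -1) = Pow(Rational(23629321, 196), -1) = Rational(196, 23629321)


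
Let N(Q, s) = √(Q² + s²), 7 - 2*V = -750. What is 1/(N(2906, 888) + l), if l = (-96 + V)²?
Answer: 255380/20351373309 - 32*√2308345/101756866545 ≈ 1.2071e-5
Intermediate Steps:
V = 757/2 (V = 7/2 - ½*(-750) = 7/2 + 375 = 757/2 ≈ 378.50)
l = 319225/4 (l = (-96 + 757/2)² = (565/2)² = 319225/4 ≈ 79806.)
1/(N(2906, 888) + l) = 1/(√(2906² + 888²) + 319225/4) = 1/(√(8444836 + 788544) + 319225/4) = 1/(√9233380 + 319225/4) = 1/(2*√2308345 + 319225/4) = 1/(319225/4 + 2*√2308345)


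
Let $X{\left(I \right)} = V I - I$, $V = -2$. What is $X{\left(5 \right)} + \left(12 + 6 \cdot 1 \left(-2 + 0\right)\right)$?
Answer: $-15$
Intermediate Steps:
$X{\left(I \right)} = - 3 I$ ($X{\left(I \right)} = - 2 I - I = - 3 I$)
$X{\left(5 \right)} + \left(12 + 6 \cdot 1 \left(-2 + 0\right)\right) = \left(-3\right) 5 + \left(12 + 6 \cdot 1 \left(-2 + 0\right)\right) = -15 + \left(12 + 6 \cdot 1 \left(-2\right)\right) = -15 + \left(12 + 6 \left(-2\right)\right) = -15 + \left(12 - 12\right) = -15 + 0 = -15$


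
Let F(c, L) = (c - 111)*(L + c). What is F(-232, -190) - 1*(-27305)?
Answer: 172051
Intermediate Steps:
F(c, L) = (-111 + c)*(L + c)
F(-232, -190) - 1*(-27305) = ((-232)² - 111*(-190) - 111*(-232) - 190*(-232)) - 1*(-27305) = (53824 + 21090 + 25752 + 44080) + 27305 = 144746 + 27305 = 172051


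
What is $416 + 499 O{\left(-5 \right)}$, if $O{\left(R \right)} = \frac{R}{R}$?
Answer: $915$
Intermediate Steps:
$O{\left(R \right)} = 1$
$416 + 499 O{\left(-5 \right)} = 416 + 499 \cdot 1 = 416 + 499 = 915$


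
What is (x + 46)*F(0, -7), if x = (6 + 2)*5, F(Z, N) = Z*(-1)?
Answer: 0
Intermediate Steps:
F(Z, N) = -Z
x = 40 (x = 8*5 = 40)
(x + 46)*F(0, -7) = (40 + 46)*(-1*0) = 86*0 = 0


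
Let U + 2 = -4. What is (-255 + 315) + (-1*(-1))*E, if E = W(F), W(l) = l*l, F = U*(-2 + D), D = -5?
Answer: 1824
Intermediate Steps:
U = -6 (U = -2 - 4 = -6)
F = 42 (F = -6*(-2 - 5) = -6*(-7) = 42)
W(l) = l**2
E = 1764 (E = 42**2 = 1764)
(-255 + 315) + (-1*(-1))*E = (-255 + 315) - 1*(-1)*1764 = 60 + 1*1764 = 60 + 1764 = 1824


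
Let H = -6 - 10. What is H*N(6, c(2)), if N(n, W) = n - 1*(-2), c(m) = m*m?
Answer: -128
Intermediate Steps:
c(m) = m**2
H = -16
N(n, W) = 2 + n (N(n, W) = n + 2 = 2 + n)
H*N(6, c(2)) = -16*(2 + 6) = -16*8 = -128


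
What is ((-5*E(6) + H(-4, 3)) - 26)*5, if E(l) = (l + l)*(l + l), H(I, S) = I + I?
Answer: -3770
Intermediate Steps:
H(I, S) = 2*I
E(l) = 4*l**2 (E(l) = (2*l)*(2*l) = 4*l**2)
((-5*E(6) + H(-4, 3)) - 26)*5 = ((-20*6**2 + 2*(-4)) - 26)*5 = ((-20*36 - 8) - 26)*5 = ((-5*144 - 8) - 26)*5 = ((-720 - 8) - 26)*5 = (-728 - 26)*5 = -754*5 = -3770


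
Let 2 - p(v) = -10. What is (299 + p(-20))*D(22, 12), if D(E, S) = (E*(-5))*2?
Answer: -68420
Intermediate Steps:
p(v) = 12 (p(v) = 2 - 1*(-10) = 2 + 10 = 12)
D(E, S) = -10*E (D(E, S) = -5*E*2 = -10*E)
(299 + p(-20))*D(22, 12) = (299 + 12)*(-10*22) = 311*(-220) = -68420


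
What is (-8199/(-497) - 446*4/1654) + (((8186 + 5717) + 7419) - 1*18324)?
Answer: 1238572211/411019 ≈ 3013.4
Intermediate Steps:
(-8199/(-497) - 446*4/1654) + (((8186 + 5717) + 7419) - 1*18324) = (-8199*(-1/497) - 1784*1/1654) + ((13903 + 7419) - 18324) = (8199/497 - 892/827) + (21322 - 18324) = 6337249/411019 + 2998 = 1238572211/411019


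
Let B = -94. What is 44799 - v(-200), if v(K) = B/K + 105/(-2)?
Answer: 4485103/100 ≈ 44851.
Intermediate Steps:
v(K) = -105/2 - 94/K (v(K) = -94/K + 105/(-2) = -94/K + 105*(-½) = -94/K - 105/2 = -105/2 - 94/K)
44799 - v(-200) = 44799 - (-105/2 - 94/(-200)) = 44799 - (-105/2 - 94*(-1/200)) = 44799 - (-105/2 + 47/100) = 44799 - 1*(-5203/100) = 44799 + 5203/100 = 4485103/100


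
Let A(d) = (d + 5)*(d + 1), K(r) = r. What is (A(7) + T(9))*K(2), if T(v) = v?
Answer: 210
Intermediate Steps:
A(d) = (1 + d)*(5 + d) (A(d) = (5 + d)*(1 + d) = (1 + d)*(5 + d))
(A(7) + T(9))*K(2) = ((5 + 7² + 6*7) + 9)*2 = ((5 + 49 + 42) + 9)*2 = (96 + 9)*2 = 105*2 = 210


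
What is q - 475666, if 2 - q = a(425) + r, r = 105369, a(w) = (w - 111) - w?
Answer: -580922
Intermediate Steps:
a(w) = -111 (a(w) = (-111 + w) - w = -111)
q = -105256 (q = 2 - (-111 + 105369) = 2 - 1*105258 = 2 - 105258 = -105256)
q - 475666 = -105256 - 475666 = -580922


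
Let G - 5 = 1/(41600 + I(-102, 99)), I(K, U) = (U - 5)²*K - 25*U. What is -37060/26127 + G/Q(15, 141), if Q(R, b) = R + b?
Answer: -811959272117/585658181394 ≈ -1.3864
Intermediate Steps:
I(K, U) = -25*U + K*(-5 + U)² (I(K, U) = (-5 + U)²*K - 25*U = K*(-5 + U)² - 25*U = -25*U + K*(-5 + U)²)
G = 4310734/862147 (G = 5 + 1/(41600 + (-25*99 - 102*(-5 + 99)²)) = 5 + 1/(41600 + (-2475 - 102*94²)) = 5 + 1/(41600 + (-2475 - 102*8836)) = 5 + 1/(41600 + (-2475 - 901272)) = 5 + 1/(41600 - 903747) = 5 + 1/(-862147) = 5 - 1/862147 = 4310734/862147 ≈ 5.0000)
-37060/26127 + G/Q(15, 141) = -37060/26127 + 4310734/(862147*(15 + 141)) = -37060*1/26127 + (4310734/862147)/156 = -37060/26127 + (4310734/862147)*(1/156) = -37060/26127 + 2155367/67247466 = -811959272117/585658181394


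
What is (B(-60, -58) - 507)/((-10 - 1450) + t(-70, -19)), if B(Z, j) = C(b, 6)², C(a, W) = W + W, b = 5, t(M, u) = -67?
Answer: 121/509 ≈ 0.23772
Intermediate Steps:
C(a, W) = 2*W
B(Z, j) = 144 (B(Z, j) = (2*6)² = 12² = 144)
(B(-60, -58) - 507)/((-10 - 1450) + t(-70, -19)) = (144 - 507)/((-10 - 1450) - 67) = -363/(-1460 - 67) = -363/(-1527) = -363*(-1/1527) = 121/509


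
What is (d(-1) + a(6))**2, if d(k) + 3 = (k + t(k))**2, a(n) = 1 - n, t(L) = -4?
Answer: 289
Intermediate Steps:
d(k) = -3 + (-4 + k)**2 (d(k) = -3 + (k - 4)**2 = -3 + (-4 + k)**2)
(d(-1) + a(6))**2 = ((-3 + (-4 - 1)**2) + (1 - 1*6))**2 = ((-3 + (-5)**2) + (1 - 6))**2 = ((-3 + 25) - 5)**2 = (22 - 5)**2 = 17**2 = 289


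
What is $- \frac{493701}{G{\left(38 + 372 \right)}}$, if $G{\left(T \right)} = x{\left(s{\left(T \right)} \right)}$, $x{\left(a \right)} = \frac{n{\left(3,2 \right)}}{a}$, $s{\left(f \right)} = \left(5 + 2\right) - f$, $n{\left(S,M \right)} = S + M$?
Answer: $\frac{198961503}{5} \approx 3.9792 \cdot 10^{7}$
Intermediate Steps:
$n{\left(S,M \right)} = M + S$
$s{\left(f \right)} = 7 - f$
$x{\left(a \right)} = \frac{5}{a}$ ($x{\left(a \right)} = \frac{2 + 3}{a} = \frac{5}{a}$)
$G{\left(T \right)} = \frac{5}{7 - T}$
$- \frac{493701}{G{\left(38 + 372 \right)}} = - \frac{493701}{\left(-5\right) \frac{1}{-7 + \left(38 + 372\right)}} = - \frac{493701}{\left(-5\right) \frac{1}{-7 + 410}} = - \frac{493701}{\left(-5\right) \frac{1}{403}} = - \frac{493701}{- \frac{5}{403}} = \left(-493701\right) \left(- \frac{403}{5}\right) = \frac{198961503}{5}$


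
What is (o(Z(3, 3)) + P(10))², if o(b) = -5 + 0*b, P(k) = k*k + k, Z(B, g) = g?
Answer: 11025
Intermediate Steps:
P(k) = k + k² (P(k) = k² + k = k + k²)
o(b) = -5 (o(b) = -5 + 0 = -5)
(o(Z(3, 3)) + P(10))² = (-5 + 10*(1 + 10))² = (-5 + 10*11)² = (-5 + 110)² = 105² = 11025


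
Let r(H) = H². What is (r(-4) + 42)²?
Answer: 3364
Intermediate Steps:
(r(-4) + 42)² = ((-4)² + 42)² = (16 + 42)² = 58² = 3364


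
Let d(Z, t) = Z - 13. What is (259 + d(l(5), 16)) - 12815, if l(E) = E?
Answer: -12564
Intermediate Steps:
d(Z, t) = -13 + Z
(259 + d(l(5), 16)) - 12815 = (259 + (-13 + 5)) - 12815 = (259 - 8) - 12815 = 251 - 12815 = -12564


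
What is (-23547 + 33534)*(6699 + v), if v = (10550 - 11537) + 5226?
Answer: 109237806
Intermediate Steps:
v = 4239 (v = -987 + 5226 = 4239)
(-23547 + 33534)*(6699 + v) = (-23547 + 33534)*(6699 + 4239) = 9987*10938 = 109237806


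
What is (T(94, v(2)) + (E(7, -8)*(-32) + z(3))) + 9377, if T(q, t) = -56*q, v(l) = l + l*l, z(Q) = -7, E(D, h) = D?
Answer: 3882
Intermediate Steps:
v(l) = l + l²
(T(94, v(2)) + (E(7, -8)*(-32) + z(3))) + 9377 = (-56*94 + (7*(-32) - 7)) + 9377 = (-5264 + (-224 - 7)) + 9377 = (-5264 - 231) + 9377 = -5495 + 9377 = 3882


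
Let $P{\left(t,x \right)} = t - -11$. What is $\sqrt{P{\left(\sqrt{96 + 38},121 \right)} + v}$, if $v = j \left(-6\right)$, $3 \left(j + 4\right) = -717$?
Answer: $\sqrt{1469 + \sqrt{134}} \approx 38.478$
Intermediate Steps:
$j = -243$ ($j = -4 + \frac{1}{3} \left(-717\right) = -4 - 239 = -243$)
$P{\left(t,x \right)} = 11 + t$ ($P{\left(t,x \right)} = t + 11 = 11 + t$)
$v = 1458$ ($v = \left(-243\right) \left(-6\right) = 1458$)
$\sqrt{P{\left(\sqrt{96 + 38},121 \right)} + v} = \sqrt{\left(11 + \sqrt{96 + 38}\right) + 1458} = \sqrt{\left(11 + \sqrt{134}\right) + 1458} = \sqrt{1469 + \sqrt{134}}$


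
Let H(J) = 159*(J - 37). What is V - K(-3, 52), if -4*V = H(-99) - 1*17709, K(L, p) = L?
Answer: 39345/4 ≈ 9836.3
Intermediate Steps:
H(J) = -5883 + 159*J (H(J) = 159*(-37 + J) = -5883 + 159*J)
V = 39333/4 (V = -((-5883 + 159*(-99)) - 1*17709)/4 = -((-5883 - 15741) - 17709)/4 = -(-21624 - 17709)/4 = -1/4*(-39333) = 39333/4 ≈ 9833.3)
V - K(-3, 52) = 39333/4 - 1*(-3) = 39333/4 + 3 = 39345/4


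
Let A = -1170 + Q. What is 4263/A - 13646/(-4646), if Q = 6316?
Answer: 45014107/11954158 ≈ 3.7656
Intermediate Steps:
A = 5146 (A = -1170 + 6316 = 5146)
4263/A - 13646/(-4646) = 4263/5146 - 13646/(-4646) = 4263*(1/5146) - 13646*(-1/4646) = 4263/5146 + 6823/2323 = 45014107/11954158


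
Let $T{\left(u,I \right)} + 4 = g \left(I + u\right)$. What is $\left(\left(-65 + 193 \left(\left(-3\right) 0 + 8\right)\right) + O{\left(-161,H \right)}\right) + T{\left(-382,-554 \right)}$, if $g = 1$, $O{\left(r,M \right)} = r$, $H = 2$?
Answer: $378$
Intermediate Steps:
$T{\left(u,I \right)} = -4 + I + u$ ($T{\left(u,I \right)} = -4 + 1 \left(I + u\right) = -4 + \left(I + u\right) = -4 + I + u$)
$\left(\left(-65 + 193 \left(\left(-3\right) 0 + 8\right)\right) + O{\left(-161,H \right)}\right) + T{\left(-382,-554 \right)} = \left(\left(-65 + 193 \left(\left(-3\right) 0 + 8\right)\right) - 161\right) - 940 = \left(\left(-65 + 193 \left(0 + 8\right)\right) - 161\right) - 940 = \left(\left(-65 + 193 \cdot 8\right) - 161\right) - 940 = \left(\left(-65 + 1544\right) - 161\right) - 940 = \left(1479 - 161\right) - 940 = 1318 - 940 = 378$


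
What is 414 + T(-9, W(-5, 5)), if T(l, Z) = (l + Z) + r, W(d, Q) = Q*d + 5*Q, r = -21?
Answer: 384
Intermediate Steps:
W(d, Q) = 5*Q + Q*d
T(l, Z) = -21 + Z + l (T(l, Z) = (l + Z) - 21 = (Z + l) - 21 = -21 + Z + l)
414 + T(-9, W(-5, 5)) = 414 + (-21 + 5*(5 - 5) - 9) = 414 + (-21 + 5*0 - 9) = 414 + (-21 + 0 - 9) = 414 - 30 = 384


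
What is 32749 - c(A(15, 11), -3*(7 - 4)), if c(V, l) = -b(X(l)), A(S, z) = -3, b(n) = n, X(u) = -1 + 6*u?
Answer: 32694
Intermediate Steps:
c(V, l) = 1 - 6*l (c(V, l) = -(-1 + 6*l) = 1 - 6*l)
32749 - c(A(15, 11), -3*(7 - 4)) = 32749 - (1 - (-18)*(7 - 4)) = 32749 - (1 - (-18)*3) = 32749 - (1 - 6*(-9)) = 32749 - (1 + 54) = 32749 - 1*55 = 32749 - 55 = 32694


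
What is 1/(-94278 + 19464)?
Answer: -1/74814 ≈ -1.3366e-5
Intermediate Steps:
1/(-94278 + 19464) = 1/(-74814) = -1/74814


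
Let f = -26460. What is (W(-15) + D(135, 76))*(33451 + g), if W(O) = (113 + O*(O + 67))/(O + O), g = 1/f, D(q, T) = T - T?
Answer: 590370677153/793800 ≈ 7.4373e+5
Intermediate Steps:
D(q, T) = 0
g = -1/26460 (g = 1/(-26460) = -1/26460 ≈ -3.7793e-5)
W(O) = (113 + O*(67 + O))/(2*O) (W(O) = (113 + O*(67 + O))/((2*O)) = (113 + O*(67 + O))*(1/(2*O)) = (113 + O*(67 + O))/(2*O))
(W(-15) + D(135, 76))*(33451 + g) = ((½)*(113 - 15*(67 - 15))/(-15) + 0)*(33451 - 1/26460) = ((½)*(-1/15)*(113 - 15*52) + 0)*(885113459/26460) = ((½)*(-1/15)*(113 - 780) + 0)*(885113459/26460) = ((½)*(-1/15)*(-667) + 0)*(885113459/26460) = (667/30 + 0)*(885113459/26460) = (667/30)*(885113459/26460) = 590370677153/793800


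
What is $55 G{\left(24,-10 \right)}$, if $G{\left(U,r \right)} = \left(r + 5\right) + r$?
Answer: $-825$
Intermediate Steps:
$G{\left(U,r \right)} = 5 + 2 r$ ($G{\left(U,r \right)} = \left(5 + r\right) + r = 5 + 2 r$)
$55 G{\left(24,-10 \right)} = 55 \left(5 + 2 \left(-10\right)\right) = 55 \left(5 - 20\right) = 55 \left(-15\right) = -825$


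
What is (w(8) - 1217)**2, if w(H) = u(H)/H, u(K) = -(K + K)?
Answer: 1485961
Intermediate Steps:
u(K) = -2*K
w(H) = -2 (w(H) = (-2*H)/H = -2)
(w(8) - 1217)**2 = (-2 - 1217)**2 = (-1219)**2 = 1485961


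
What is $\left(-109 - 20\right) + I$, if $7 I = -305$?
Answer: $- \frac{1208}{7} \approx -172.57$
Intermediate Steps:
$I = - \frac{305}{7}$ ($I = \frac{1}{7} \left(-305\right) = - \frac{305}{7} \approx -43.571$)
$\left(-109 - 20\right) + I = \left(-109 - 20\right) - \frac{305}{7} = -129 - \frac{305}{7} = - \frac{1208}{7}$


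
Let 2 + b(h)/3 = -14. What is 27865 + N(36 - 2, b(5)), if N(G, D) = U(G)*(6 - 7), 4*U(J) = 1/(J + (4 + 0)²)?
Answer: 5572999/200 ≈ 27865.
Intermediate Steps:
b(h) = -48 (b(h) = -6 + 3*(-14) = -6 - 42 = -48)
U(J) = 1/(4*(16 + J)) (U(J) = 1/(4*(J + (4 + 0)²)) = 1/(4*(J + 4²)) = 1/(4*(J + 16)) = 1/(4*(16 + J)))
N(G, D) = -1/(4*(16 + G)) (N(G, D) = (1/(4*(16 + G)))*(6 - 7) = (1/(4*(16 + G)))*(-1) = -1/(4*(16 + G)))
27865 + N(36 - 2, b(5)) = 27865 - 1/(64 + 4*(36 - 2)) = 27865 - 1/(64 + 4*34) = 27865 - 1/(64 + 136) = 27865 - 1/200 = 5572999/200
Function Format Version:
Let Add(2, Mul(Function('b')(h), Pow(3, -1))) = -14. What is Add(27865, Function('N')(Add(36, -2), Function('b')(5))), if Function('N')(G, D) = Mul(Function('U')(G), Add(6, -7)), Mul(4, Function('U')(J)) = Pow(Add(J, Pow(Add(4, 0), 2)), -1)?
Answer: Rational(5572999, 200) ≈ 27865.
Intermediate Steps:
Function('b')(h) = -48 (Function('b')(h) = Add(-6, Mul(3, -14)) = Add(-6, -42) = -48)
Function('U')(J) = Mul(Rational(1, 4), Pow(Add(16, J), -1)) (Function('U')(J) = Mul(Rational(1, 4), Pow(Add(J, Pow(Add(4, 0), 2)), -1)) = Mul(Rational(1, 4), Pow(Add(J, Pow(4, 2)), -1)) = Mul(Rational(1, 4), Pow(Add(J, 16), -1)) = Mul(Rational(1, 4), Pow(Add(16, J), -1)))
Function('N')(G, D) = Mul(Rational(-1, 4), Pow(Add(16, G), -1)) (Function('N')(G, D) = Mul(Mul(Rational(1, 4), Pow(Add(16, G), -1)), Add(6, -7)) = Mul(Mul(Rational(1, 4), Pow(Add(16, G), -1)), -1) = Mul(Rational(-1, 4), Pow(Add(16, G), -1)))
Add(27865, Function('N')(Add(36, -2), Function('b')(5))) = Add(27865, Mul(-1, Pow(Add(64, Mul(4, Add(36, -2))), -1))) = Add(27865, Mul(-1, Pow(Add(64, Mul(4, 34)), -1))) = Add(27865, Mul(-1, Pow(Add(64, 136), -1))) = Add(27865, Mul(-1, Pow(200, -1))) = Add(27865, Mul(-1, Rational(1, 200))) = Add(27865, Rational(-1, 200)) = Rational(5572999, 200)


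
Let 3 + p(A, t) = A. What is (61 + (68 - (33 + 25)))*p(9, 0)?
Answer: 426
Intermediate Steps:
p(A, t) = -3 + A
(61 + (68 - (33 + 25)))*p(9, 0) = (61 + (68 - (33 + 25)))*(-3 + 9) = (61 + (68 - 1*58))*6 = (61 + (68 - 58))*6 = (61 + 10)*6 = 71*6 = 426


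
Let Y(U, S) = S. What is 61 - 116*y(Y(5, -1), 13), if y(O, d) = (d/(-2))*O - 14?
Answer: 931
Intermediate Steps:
y(O, d) = -14 - O*d/2 (y(O, d) = (d*(-½))*O - 14 = (-d/2)*O - 14 = -O*d/2 - 14 = -14 - O*d/2)
61 - 116*y(Y(5, -1), 13) = 61 - 116*(-14 - ½*(-1)*13) = 61 - 116*(-14 + 13/2) = 61 - 116*(-15/2) = 61 + 870 = 931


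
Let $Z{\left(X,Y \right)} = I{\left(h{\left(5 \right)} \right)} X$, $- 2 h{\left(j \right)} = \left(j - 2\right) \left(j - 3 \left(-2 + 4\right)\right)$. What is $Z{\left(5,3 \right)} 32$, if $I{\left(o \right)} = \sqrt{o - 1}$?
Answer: $80 \sqrt{2} \approx 113.14$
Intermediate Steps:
$h{\left(j \right)} = - \frac{\left(-6 + j\right) \left(-2 + j\right)}{2}$ ($h{\left(j \right)} = - \frac{\left(j - 2\right) \left(j - 3 \left(-2 + 4\right)\right)}{2} = - \frac{\left(-2 + j\right) \left(j - 6\right)}{2} = - \frac{\left(-2 + j\right) \left(-6 + j\right)}{2} = - \frac{\left(-6 + j\right) \left(-2 + j\right)}{2}$)
$I{\left(o \right)} = \sqrt{-1 + o}$
$Z{\left(X,Y \right)} = \frac{X \sqrt{2}}{2}$ ($Z{\left(X,Y \right)} = \sqrt{-1 - \left(-14 + \frac{25}{2}\right)} X = \sqrt{-1 - - \frac{3}{2}} X = \sqrt{-1 + \frac{3}{2}} X = \frac{X}{\sqrt{2}} = \frac{\sqrt{2}}{2} X = \frac{X \sqrt{2}}{2}$)
$Z{\left(5,3 \right)} 32 = \frac{1}{2} \cdot 5 \sqrt{2} \cdot 32 = \frac{5 \sqrt{2}}{2} \cdot 32 = 80 \sqrt{2}$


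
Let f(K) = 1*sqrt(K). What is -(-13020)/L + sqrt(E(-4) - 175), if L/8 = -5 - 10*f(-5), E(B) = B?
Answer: (sqrt(179) + 651*I/2 + 2*I*sqrt(895))/(-I + 2*sqrt(5)) ≈ -15.5 + 82.697*I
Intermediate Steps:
f(K) = sqrt(K)
L = -40 - 80*I*sqrt(5) (L = 8*(-5 - 10*I*sqrt(5)) = -40 - 80*I*sqrt(5) ≈ -40.0 - 178.89*I)
-(-13020)/L + sqrt(E(-4) - 175) = -(-13020)/(-40 - 80*I*sqrt(5)) + sqrt(-4 - 175) = 13020/(-40 - 80*I*sqrt(5)) + sqrt(-179) = 13020/(-40 - 80*I*sqrt(5)) + I*sqrt(179)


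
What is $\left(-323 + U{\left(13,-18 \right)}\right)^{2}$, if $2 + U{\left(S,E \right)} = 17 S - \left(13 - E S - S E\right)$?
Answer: $342225$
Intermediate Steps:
$U{\left(S,E \right)} = -15 + 17 S + 2 E S$ ($U{\left(S,E \right)} = -2 - \left(13 - 17 S - E S - S E\right) = -2 + \left(17 S + \left(\left(E S + E S\right) - 13\right)\right) = -2 + \left(17 S + \left(2 E S - 13\right)\right) = -2 + \left(17 S + \left(-13 + 2 E S\right)\right) = -2 + \left(-13 + 17 S + 2 E S\right) = -15 + 17 S + 2 E S$)
$\left(-323 + U{\left(13,-18 \right)}\right)^{2} = \left(-323 + \left(-15 + 17 \cdot 13 + 2 \left(-18\right) 13\right)\right)^{2} = \left(-323 - 262\right)^{2} = \left(-585\right)^{2} = 342225$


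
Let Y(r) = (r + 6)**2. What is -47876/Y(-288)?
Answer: -11969/19881 ≈ -0.60203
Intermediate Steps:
Y(r) = (6 + r)**2
-47876/Y(-288) = -47876/(6 - 288)**2 = -47876/((-282)**2) = -47876/79524 = -47876*1/79524 = -11969/19881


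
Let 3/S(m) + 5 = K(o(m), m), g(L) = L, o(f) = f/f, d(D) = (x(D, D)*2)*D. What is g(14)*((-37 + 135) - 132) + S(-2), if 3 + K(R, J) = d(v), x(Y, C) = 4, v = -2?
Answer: -3809/8 ≈ -476.13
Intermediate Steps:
d(D) = 8*D (d(D) = (4*2)*D = 8*D)
o(f) = 1
K(R, J) = -19 (K(R, J) = -3 + 8*(-2) = -3 - 16 = -19)
S(m) = -1/8 (S(m) = 3/(-5 - 19) = 3/(-24) = 3*(-1/24) = -1/8)
g(14)*((-37 + 135) - 132) + S(-2) = 14*((-37 + 135) - 132) - 1/8 = 14*(98 - 132) - 1/8 = 14*(-34) - 1/8 = -476 - 1/8 = -3809/8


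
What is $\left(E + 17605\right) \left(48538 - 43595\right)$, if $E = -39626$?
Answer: $-108849803$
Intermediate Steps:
$\left(E + 17605\right) \left(48538 - 43595\right) = \left(-39626 + 17605\right) \left(48538 - 43595\right) = \left(-22021\right) 4943 = -108849803$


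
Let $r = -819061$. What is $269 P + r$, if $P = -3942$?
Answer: $-1879459$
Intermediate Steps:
$269 P + r = 269 \left(-3942\right) - 819061 = -1060398 - 819061 = -1879459$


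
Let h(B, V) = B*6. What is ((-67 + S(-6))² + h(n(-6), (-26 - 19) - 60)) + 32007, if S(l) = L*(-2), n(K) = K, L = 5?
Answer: 37900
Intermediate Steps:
h(B, V) = 6*B
S(l) = -10 (S(l) = 5*(-2) = -10)
((-67 + S(-6))² + h(n(-6), (-26 - 19) - 60)) + 32007 = ((-67 - 10)² + 6*(-6)) + 32007 = ((-77)² - 36) + 32007 = (5929 - 36) + 32007 = 5893 + 32007 = 37900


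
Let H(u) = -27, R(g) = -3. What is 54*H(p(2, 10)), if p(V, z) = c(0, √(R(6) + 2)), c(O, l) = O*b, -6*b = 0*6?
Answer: -1458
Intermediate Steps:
b = 0 (b = -0*6 = -⅙*0 = 0)
c(O, l) = 0 (c(O, l) = O*0 = 0)
p(V, z) = 0
54*H(p(2, 10)) = 54*(-27) = -1458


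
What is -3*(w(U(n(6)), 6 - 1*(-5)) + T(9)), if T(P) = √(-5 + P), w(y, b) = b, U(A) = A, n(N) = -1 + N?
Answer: -39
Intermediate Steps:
-3*(w(U(n(6)), 6 - 1*(-5)) + T(9)) = -3*((6 - 1*(-5)) + √(-5 + 9)) = -3*((6 + 5) + √4) = -3*(11 + 2) = -3*13 = -39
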